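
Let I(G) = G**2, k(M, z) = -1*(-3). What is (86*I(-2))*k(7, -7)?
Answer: 1032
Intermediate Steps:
k(M, z) = 3
(86*I(-2))*k(7, -7) = (86*(-2)**2)*3 = (86*4)*3 = 344*3 = 1032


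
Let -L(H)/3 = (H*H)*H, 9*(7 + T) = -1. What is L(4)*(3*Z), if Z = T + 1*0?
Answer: 4096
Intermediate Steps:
T = -64/9 (T = -7 + (1/9)*(-1) = -7 - 1/9 = -64/9 ≈ -7.1111)
L(H) = -3*H**3 (L(H) = -3*H*H*H = -3*H**2*H = -3*H**3)
Z = -64/9 (Z = -64/9 + 1*0 = -64/9 + 0 = -64/9 ≈ -7.1111)
L(4)*(3*Z) = (-3*4**3)*(3*(-64/9)) = -3*64*(-64/3) = -192*(-64/3) = 4096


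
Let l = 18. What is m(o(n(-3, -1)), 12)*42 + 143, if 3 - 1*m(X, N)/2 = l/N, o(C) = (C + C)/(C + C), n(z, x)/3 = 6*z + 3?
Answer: 269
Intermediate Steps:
n(z, x) = 9 + 18*z (n(z, x) = 3*(6*z + 3) = 3*(3 + 6*z) = 9 + 18*z)
o(C) = 1 (o(C) = (2*C)/((2*C)) = (2*C)*(1/(2*C)) = 1)
m(X, N) = 6 - 36/N
m(o(n(-3, -1)), 12)*42 + 143 = (6 - 36/12)*42 + 143 = (6 - 36*1/12)*42 + 143 = (6 - 3)*42 + 143 = 3*42 + 143 = 126 + 143 = 269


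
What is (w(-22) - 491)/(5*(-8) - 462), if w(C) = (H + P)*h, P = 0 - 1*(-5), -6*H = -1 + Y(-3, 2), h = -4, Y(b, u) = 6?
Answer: 1523/1506 ≈ 1.0113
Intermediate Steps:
H = -⅚ (H = -(-1 + 6)/6 = -⅙*5 = -⅚ ≈ -0.83333)
P = 5 (P = 0 + 5 = 5)
w(C) = -50/3 (w(C) = (-⅚ + 5)*(-4) = (25/6)*(-4) = -50/3)
(w(-22) - 491)/(5*(-8) - 462) = (-50/3 - 491)/(5*(-8) - 462) = -1523/(3*(-40 - 462)) = -1523/3/(-502) = -1523/3*(-1/502) = 1523/1506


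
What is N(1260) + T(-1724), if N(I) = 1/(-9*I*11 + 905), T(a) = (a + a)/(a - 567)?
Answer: 426980789/283705985 ≈ 1.5050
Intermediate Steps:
T(a) = 2*a/(-567 + a) (T(a) = (2*a)/(-567 + a) = 2*a/(-567 + a))
N(I) = 1/(905 - 99*I) (N(I) = 1/(-99*I + 905) = 1/(905 - 99*I))
N(1260) + T(-1724) = -1/(-905 + 99*1260) + 2*(-1724)/(-567 - 1724) = -1/(-905 + 124740) + 2*(-1724)/(-2291) = -1/123835 + 2*(-1724)*(-1/2291) = -1*1/123835 + 3448/2291 = -1/123835 + 3448/2291 = 426980789/283705985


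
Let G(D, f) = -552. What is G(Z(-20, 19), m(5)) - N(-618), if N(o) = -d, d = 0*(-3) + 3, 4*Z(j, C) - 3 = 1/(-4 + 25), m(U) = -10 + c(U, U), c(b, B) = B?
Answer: -549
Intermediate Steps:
m(U) = -10 + U
Z(j, C) = 16/21 (Z(j, C) = ¾ + 1/(4*(-4 + 25)) = ¾ + (¼)/21 = ¾ + (¼)*(1/21) = ¾ + 1/84 = 16/21)
d = 3 (d = 0 + 3 = 3)
N(o) = -3 (N(o) = -1*3 = -3)
G(Z(-20, 19), m(5)) - N(-618) = -552 - 1*(-3) = -552 + 3 = -549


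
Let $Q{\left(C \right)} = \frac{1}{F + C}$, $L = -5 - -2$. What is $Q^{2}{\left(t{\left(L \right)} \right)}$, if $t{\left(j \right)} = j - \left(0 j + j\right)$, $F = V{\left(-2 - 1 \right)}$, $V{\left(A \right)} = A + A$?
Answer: $\frac{1}{36} \approx 0.027778$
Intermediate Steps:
$L = -3$ ($L = -5 + 2 = -3$)
$V{\left(A \right)} = 2 A$
$F = -6$ ($F = 2 \left(-2 - 1\right) = 2 \left(-3\right) = -6$)
$t{\left(j \right)} = 0$ ($t{\left(j \right)} = j - \left(0 + j\right) = j - j = 0$)
$Q{\left(C \right)} = \frac{1}{-6 + C}$
$Q^{2}{\left(t{\left(L \right)} \right)} = \left(\frac{1}{-6 + 0}\right)^{2} = \left(\frac{1}{-6}\right)^{2} = \left(- \frac{1}{6}\right)^{2} = \frac{1}{36}$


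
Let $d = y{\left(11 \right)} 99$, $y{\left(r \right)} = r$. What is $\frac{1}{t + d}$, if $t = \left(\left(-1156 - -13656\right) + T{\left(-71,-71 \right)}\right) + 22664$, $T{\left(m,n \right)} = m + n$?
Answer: $\frac{1}{36111} \approx 2.7692 \cdot 10^{-5}$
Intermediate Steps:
$t = 35022$ ($t = \left(\left(-1156 - -13656\right) - 142\right) + 22664 = \left(\left(-1156 + 13656\right) - 142\right) + 22664 = \left(12500 - 142\right) + 22664 = 12358 + 22664 = 35022$)
$d = 1089$ ($d = 11 \cdot 99 = 1089$)
$\frac{1}{t + d} = \frac{1}{35022 + 1089} = \frac{1}{36111}$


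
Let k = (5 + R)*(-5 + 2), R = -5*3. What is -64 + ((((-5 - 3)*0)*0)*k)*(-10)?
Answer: -64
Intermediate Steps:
R = -15
k = 30 (k = (5 - 15)*(-5 + 2) = -10*(-3) = 30)
-64 + ((((-5 - 3)*0)*0)*k)*(-10) = -64 + ((((-5 - 3)*0)*0)*30)*(-10) = -64 + ((-8*0*0)*30)*(-10) = -64 + ((0*0)*30)*(-10) = -64 + (0*30)*(-10) = -64 + 0*(-10) = -64 + 0 = -64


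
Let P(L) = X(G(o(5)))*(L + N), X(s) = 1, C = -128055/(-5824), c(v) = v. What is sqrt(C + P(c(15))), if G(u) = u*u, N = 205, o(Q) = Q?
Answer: sqrt(128249485)/728 ≈ 15.556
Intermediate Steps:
C = 128055/5824 (C = -128055*(-1/5824) = 128055/5824 ≈ 21.987)
G(u) = u**2
P(L) = 205 + L (P(L) = 1*(L + 205) = 1*(205 + L) = 205 + L)
sqrt(C + P(c(15))) = sqrt(128055/5824 + (205 + 15)) = sqrt(128055/5824 + 220) = sqrt(1409335/5824) = sqrt(128249485)/728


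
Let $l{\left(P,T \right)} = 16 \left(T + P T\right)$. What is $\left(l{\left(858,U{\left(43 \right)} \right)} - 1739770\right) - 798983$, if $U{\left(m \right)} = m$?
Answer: $-1947761$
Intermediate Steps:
$l{\left(P,T \right)} = 16 T + 16 P T$
$\left(l{\left(858,U{\left(43 \right)} \right)} - 1739770\right) - 798983 = \left(16 \cdot 43 \left(1 + 858\right) - 1739770\right) - 798983 = \left(16 \cdot 43 \cdot 859 - 1739770\right) - 798983 = \left(590992 - 1739770\right) - 798983 = -1148778 - 798983 = -1947761$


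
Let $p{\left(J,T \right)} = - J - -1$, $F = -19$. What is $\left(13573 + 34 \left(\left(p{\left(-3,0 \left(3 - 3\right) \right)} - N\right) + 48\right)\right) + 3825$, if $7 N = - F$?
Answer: $\frac{133516}{7} \approx 19074.0$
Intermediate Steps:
$N = \frac{19}{7}$ ($N = \frac{\left(-1\right) \left(-19\right)}{7} = \frac{1}{7} \cdot 19 = \frac{19}{7} \approx 2.7143$)
$p{\left(J,T \right)} = 1 - J$ ($p{\left(J,T \right)} = - J + 1 = 1 - J$)
$\left(13573 + 34 \left(\left(p{\left(-3,0 \left(3 - 3\right) \right)} - N\right) + 48\right)\right) + 3825 = \left(13573 + 34 \left(\left(\left(1 - -3\right) - \frac{19}{7}\right) + 48\right)\right) + 3825 = \left(13573 + 34 \left(\left(\left(1 + 3\right) - \frac{19}{7}\right) + 48\right)\right) + 3825 = \left(13573 + 34 \left(\left(4 - \frac{19}{7}\right) + 48\right)\right) + 3825 = \left(13573 + 34 \left(\frac{9}{7} + 48\right)\right) + 3825 = \left(13573 + 34 \cdot \frac{345}{7}\right) + 3825 = \left(13573 + \frac{11730}{7}\right) + 3825 = \frac{106741}{7} + 3825 = \frac{133516}{7}$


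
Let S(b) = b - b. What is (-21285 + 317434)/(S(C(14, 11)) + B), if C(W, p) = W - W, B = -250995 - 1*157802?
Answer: -296149/408797 ≈ -0.72444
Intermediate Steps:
B = -408797 (B = -250995 - 157802 = -408797)
C(W, p) = 0
S(b) = 0
(-21285 + 317434)/(S(C(14, 11)) + B) = (-21285 + 317434)/(0 - 408797) = 296149/(-408797) = 296149*(-1/408797) = -296149/408797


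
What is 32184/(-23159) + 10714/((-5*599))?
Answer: -344516606/69361205 ≈ -4.9670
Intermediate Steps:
32184/(-23159) + 10714/((-5*599)) = 32184*(-1/23159) + 10714/(-2995) = -32184/23159 + 10714*(-1/2995) = -32184/23159 - 10714/2995 = -344516606/69361205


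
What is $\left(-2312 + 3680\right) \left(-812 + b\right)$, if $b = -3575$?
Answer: $-6001416$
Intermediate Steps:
$\left(-2312 + 3680\right) \left(-812 + b\right) = \left(-2312 + 3680\right) \left(-812 - 3575\right) = 1368 \left(-4387\right) = -6001416$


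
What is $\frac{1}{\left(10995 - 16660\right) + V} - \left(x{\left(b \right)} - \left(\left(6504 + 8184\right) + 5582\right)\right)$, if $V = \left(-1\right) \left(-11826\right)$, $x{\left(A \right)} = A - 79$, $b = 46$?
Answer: $\frac{125086784}{6161} \approx 20303.0$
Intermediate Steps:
$x{\left(A \right)} = -79 + A$
$V = 11826$
$\frac{1}{\left(10995 - 16660\right) + V} - \left(x{\left(b \right)} - \left(\left(6504 + 8184\right) + 5582\right)\right) = \frac{1}{\left(10995 - 16660\right) + 11826} - \left(\left(-79 + 46\right) - \left(\left(6504 + 8184\right) + 5582\right)\right) = \frac{1}{-5665 + 11826} - \left(-33 - \left(14688 + 5582\right)\right) = \frac{1}{6161} - \left(-33 - 20270\right) = \frac{1}{6161} - -20303 = \frac{1}{6161} + 20303 = \frac{125086784}{6161}$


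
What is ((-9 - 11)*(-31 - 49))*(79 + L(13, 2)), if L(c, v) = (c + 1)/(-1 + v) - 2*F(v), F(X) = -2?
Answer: 155200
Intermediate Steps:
L(c, v) = 4 + (1 + c)/(-1 + v) (L(c, v) = (c + 1)/(-1 + v) - 2*(-2) = (1 + c)/(-1 + v) + 4 = 4 + (1 + c)/(-1 + v))
((-9 - 11)*(-31 - 49))*(79 + L(13, 2)) = ((-9 - 11)*(-31 - 49))*(79 + (-3 + 13 + 4*2)/(-1 + 2)) = (-20*(-80))*(79 + (-3 + 13 + 8)/1) = 1600*(79 + 1*18) = 1600*(79 + 18) = 1600*97 = 155200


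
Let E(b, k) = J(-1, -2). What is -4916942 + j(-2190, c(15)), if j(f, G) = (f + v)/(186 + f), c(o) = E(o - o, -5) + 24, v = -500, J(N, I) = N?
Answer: -4926774539/1002 ≈ -4.9169e+6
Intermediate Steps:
E(b, k) = -1
c(o) = 23 (c(o) = -1 + 24 = 23)
j(f, G) = (-500 + f)/(186 + f) (j(f, G) = (f - 500)/(186 + f) = (-500 + f)/(186 + f))
-4916942 + j(-2190, c(15)) = -4916942 + (-500 - 2190)/(186 - 2190) = -4916942 - 2690/(-2004) = -4916942 - 1/2004*(-2690) = -4916942 + 1345/1002 = -4926774539/1002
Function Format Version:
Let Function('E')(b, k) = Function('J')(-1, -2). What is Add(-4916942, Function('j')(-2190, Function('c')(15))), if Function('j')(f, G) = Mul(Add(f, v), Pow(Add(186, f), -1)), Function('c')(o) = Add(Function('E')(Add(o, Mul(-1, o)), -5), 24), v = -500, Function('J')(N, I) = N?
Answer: Rational(-4926774539, 1002) ≈ -4.9169e+6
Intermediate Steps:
Function('E')(b, k) = -1
Function('c')(o) = 23 (Function('c')(o) = Add(-1, 24) = 23)
Function('j')(f, G) = Mul(Pow(Add(186, f), -1), Add(-500, f)) (Function('j')(f, G) = Mul(Add(f, -500), Pow(Add(186, f), -1)) = Mul(Add(-500, f), Pow(Add(186, f), -1)) = Mul(Pow(Add(186, f), -1), Add(-500, f)))
Add(-4916942, Function('j')(-2190, Function('c')(15))) = Add(-4916942, Mul(Pow(Add(186, -2190), -1), Add(-500, -2190))) = Add(-4916942, Mul(Pow(-2004, -1), -2690)) = Add(-4916942, Mul(Rational(-1, 2004), -2690)) = Add(-4916942, Rational(1345, 1002)) = Rational(-4926774539, 1002)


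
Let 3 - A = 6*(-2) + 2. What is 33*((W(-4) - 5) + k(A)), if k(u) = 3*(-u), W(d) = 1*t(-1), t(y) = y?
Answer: -1485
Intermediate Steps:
W(d) = -1 (W(d) = 1*(-1) = -1)
A = 13 (A = 3 - (6*(-2) + 2) = 3 - (-12 + 2) = 3 - 1*(-10) = 3 + 10 = 13)
k(u) = -3*u
33*((W(-4) - 5) + k(A)) = 33*((-1 - 5) - 3*13) = 33*(-6 - 39) = 33*(-45) = -1485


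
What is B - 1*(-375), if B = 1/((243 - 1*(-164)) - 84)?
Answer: 121126/323 ≈ 375.00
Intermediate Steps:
B = 1/323 (B = 1/((243 + 164) - 84) = 1/(407 - 84) = 1/323 ≈ 0.0030960)
B - 1*(-375) = 1/323 - 1*(-375) = 1/323 + 375 = 121126/323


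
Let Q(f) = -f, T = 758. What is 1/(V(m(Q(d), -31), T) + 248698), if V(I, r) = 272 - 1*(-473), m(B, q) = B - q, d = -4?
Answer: 1/249443 ≈ 4.0089e-6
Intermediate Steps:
V(I, r) = 745 (V(I, r) = 272 + 473 = 745)
1/(V(m(Q(d), -31), T) + 248698) = 1/(745 + 248698) = 1/249443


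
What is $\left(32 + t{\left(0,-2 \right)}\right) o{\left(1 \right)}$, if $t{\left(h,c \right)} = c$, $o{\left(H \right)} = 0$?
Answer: $0$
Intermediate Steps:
$\left(32 + t{\left(0,-2 \right)}\right) o{\left(1 \right)} = \left(32 - 2\right) 0 = 30 \cdot 0 = 0$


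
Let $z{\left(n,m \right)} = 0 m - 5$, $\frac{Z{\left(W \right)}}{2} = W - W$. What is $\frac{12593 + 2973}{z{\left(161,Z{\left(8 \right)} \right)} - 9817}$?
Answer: $- \frac{7783}{4911} \approx -1.5848$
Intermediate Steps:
$Z{\left(W \right)} = 0$ ($Z{\left(W \right)} = 2 \left(W - W\right) = 2 \cdot 0 = 0$)
$z{\left(n,m \right)} = -5$ ($z{\left(n,m \right)} = 0 - 5 = -5$)
$\frac{12593 + 2973}{z{\left(161,Z{\left(8 \right)} \right)} - 9817} = \frac{12593 + 2973}{-5 - 9817} = \frac{15566}{-9822} = 15566 \left(- \frac{1}{9822}\right) = - \frac{7783}{4911}$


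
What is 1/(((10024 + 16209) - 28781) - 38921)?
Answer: -1/41469 ≈ -2.4114e-5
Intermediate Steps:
1/(((10024 + 16209) - 28781) - 38921) = 1/((26233 - 28781) - 38921) = 1/(-2548 - 38921) = 1/(-41469) = -1/41469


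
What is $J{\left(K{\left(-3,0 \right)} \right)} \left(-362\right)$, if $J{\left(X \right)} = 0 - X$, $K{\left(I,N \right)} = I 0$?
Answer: $0$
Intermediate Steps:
$K{\left(I,N \right)} = 0$
$J{\left(X \right)} = - X$
$J{\left(K{\left(-3,0 \right)} \right)} \left(-362\right) = \left(-1\right) 0 \left(-362\right) = 0 \left(-362\right) = 0$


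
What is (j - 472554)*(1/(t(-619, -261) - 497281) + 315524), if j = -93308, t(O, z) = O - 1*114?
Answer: -4041678834665535/22637 ≈ -1.7854e+11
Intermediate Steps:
t(O, z) = -114 + O (t(O, z) = O - 114 = -114 + O)
(j - 472554)*(1/(t(-619, -261) - 497281) + 315524) = (-93308 - 472554)*(1/((-114 - 619) - 497281) + 315524) = -565862*(1/(-733 - 497281) + 315524) = -565862*(1/(-498014) + 315524) = -565862*(-1/498014 + 315524) = -565862*157135369335/498014 = -4041678834665535/22637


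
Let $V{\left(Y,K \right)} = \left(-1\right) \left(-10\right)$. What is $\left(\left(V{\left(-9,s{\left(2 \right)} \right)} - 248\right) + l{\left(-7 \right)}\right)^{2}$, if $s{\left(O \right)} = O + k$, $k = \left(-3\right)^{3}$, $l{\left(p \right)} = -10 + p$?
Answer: $65025$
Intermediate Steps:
$k = -27$
$s{\left(O \right)} = -27 + O$ ($s{\left(O \right)} = O - 27 = -27 + O$)
$V{\left(Y,K \right)} = 10$
$\left(\left(V{\left(-9,s{\left(2 \right)} \right)} - 248\right) + l{\left(-7 \right)}\right)^{2} = \left(\left(10 - 248\right) - 17\right)^{2} = \left(-238 - 17\right)^{2} = \left(-255\right)^{2} = 65025$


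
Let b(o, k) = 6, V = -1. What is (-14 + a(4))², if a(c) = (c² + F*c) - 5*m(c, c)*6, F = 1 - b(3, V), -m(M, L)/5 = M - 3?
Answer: 17424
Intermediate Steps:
m(M, L) = 15 - 5*M (m(M, L) = -5*(M - 3) = -5*(-3 + M) = 15 - 5*M)
F = -5 (F = 1 - 1*6 = 1 - 6 = -5)
a(c) = -450 + c² + 145*c (a(c) = (c² - 5*c) - 5*(15 - 5*c)*6 = (c² - 5*c) + (-75 + 25*c)*6 = (c² - 5*c) + (-450 + 150*c) = -450 + c² + 145*c)
(-14 + a(4))² = (-14 + (-450 + 4² + 145*4))² = (-14 + (-450 + 16 + 580))² = (-14 + 146)² = 132² = 17424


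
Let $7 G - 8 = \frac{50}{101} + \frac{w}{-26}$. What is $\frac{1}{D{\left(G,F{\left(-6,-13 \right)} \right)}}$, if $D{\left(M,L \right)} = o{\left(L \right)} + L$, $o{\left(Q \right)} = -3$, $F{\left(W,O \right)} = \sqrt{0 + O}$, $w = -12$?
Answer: $- \frac{3}{22} - \frac{i \sqrt{13}}{22} \approx -0.13636 - 0.16389 i$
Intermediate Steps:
$F{\left(W,O \right)} = \sqrt{O}$
$G = \frac{1680}{1313}$ ($G = \frac{8}{7} + \frac{\frac{50}{101} - \frac{12}{-26}}{7} = \frac{8}{7} + \frac{50 \cdot \frac{1}{101} - - \frac{6}{13}}{7} = \frac{8}{7} + \frac{\frac{50}{101} + \frac{6}{13}}{7} = \frac{8}{7} + \frac{1}{7} \cdot \frac{1256}{1313} = \frac{8}{7} + \frac{1256}{9191} = \frac{1680}{1313} \approx 1.2795$)
$D{\left(M,L \right)} = -3 + L$
$\frac{1}{D{\left(G,F{\left(-6,-13 \right)} \right)}} = \frac{1}{-3 + \sqrt{-13}} = \frac{1}{-3 + i \sqrt{13}}$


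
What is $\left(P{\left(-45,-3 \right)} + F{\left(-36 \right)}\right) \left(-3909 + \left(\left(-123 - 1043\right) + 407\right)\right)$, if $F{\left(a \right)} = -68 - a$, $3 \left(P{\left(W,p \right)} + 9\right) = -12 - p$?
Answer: $205392$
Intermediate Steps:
$P{\left(W,p \right)} = -13 - \frac{p}{3}$ ($P{\left(W,p \right)} = -9 + \frac{-12 - p}{3} = -9 - \left(4 + \frac{p}{3}\right) = -13 - \frac{p}{3}$)
$\left(P{\left(-45,-3 \right)} + F{\left(-36 \right)}\right) \left(-3909 + \left(\left(-123 - 1043\right) + 407\right)\right) = \left(\left(-13 - -1\right) - 32\right) \left(-3909 + \left(\left(-123 - 1043\right) + 407\right)\right) = \left(\left(-13 + 1\right) + \left(-68 + 36\right)\right) \left(-3909 + \left(-1166 + 407\right)\right) = \left(-12 - 32\right) \left(-3909 - 759\right) = \left(-44\right) \left(-4668\right) = 205392$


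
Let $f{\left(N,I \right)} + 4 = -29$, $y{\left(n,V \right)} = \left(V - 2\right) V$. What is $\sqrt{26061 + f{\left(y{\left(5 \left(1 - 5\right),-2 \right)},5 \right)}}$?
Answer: $6 \sqrt{723} \approx 161.33$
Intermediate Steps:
$y{\left(n,V \right)} = V \left(-2 + V\right)$ ($y{\left(n,V \right)} = \left(-2 + V\right) V = V \left(-2 + V\right)$)
$f{\left(N,I \right)} = -33$ ($f{\left(N,I \right)} = -4 - 29 = -33$)
$\sqrt{26061 + f{\left(y{\left(5 \left(1 - 5\right),-2 \right)},5 \right)}} = \sqrt{26061 - 33} = \sqrt{26028} = 6 \sqrt{723}$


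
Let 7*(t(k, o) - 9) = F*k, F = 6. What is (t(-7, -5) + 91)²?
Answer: 8836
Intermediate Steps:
t(k, o) = 9 + 6*k/7 (t(k, o) = 9 + (6*k)/7 = 9 + 6*k/7)
(t(-7, -5) + 91)² = ((9 + (6/7)*(-7)) + 91)² = ((9 - 6) + 91)² = (3 + 91)² = 94² = 8836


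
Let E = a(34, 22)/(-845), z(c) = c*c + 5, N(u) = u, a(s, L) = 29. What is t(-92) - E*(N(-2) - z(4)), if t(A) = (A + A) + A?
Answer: -233887/845 ≈ -276.79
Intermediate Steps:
z(c) = 5 + c² (z(c) = c² + 5 = 5 + c²)
E = -29/845 (E = 29/(-845) = 29*(-1/845) = -29/845 ≈ -0.034320)
t(A) = 3*A (t(A) = 2*A + A = 3*A)
t(-92) - E*(N(-2) - z(4)) = 3*(-92) - (-29)*(-2 - (5 + 4²))/845 = -276 - (-29)*(-2 - (5 + 16))/845 = -276 - (-29)*(-2 - 1*21)/845 = -276 - (-29)*(-2 - 21)/845 = -276 - (-29)*(-23)/845 = -276 - 1*667/845 = -276 - 667/845 = -233887/845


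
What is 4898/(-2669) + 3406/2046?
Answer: -465347/2730387 ≈ -0.17043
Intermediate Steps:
4898/(-2669) + 3406/2046 = 4898*(-1/2669) + 3406*(1/2046) = -4898/2669 + 1703/1023 = -465347/2730387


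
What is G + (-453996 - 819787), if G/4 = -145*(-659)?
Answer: -891563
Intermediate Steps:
G = 382220 (G = 4*(-145*(-659)) = 4*95555 = 382220)
G + (-453996 - 819787) = 382220 + (-453996 - 819787) = 382220 - 1273783 = -891563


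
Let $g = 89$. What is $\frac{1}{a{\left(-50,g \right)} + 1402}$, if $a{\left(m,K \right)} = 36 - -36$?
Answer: $\frac{1}{1474} \approx 0.00067843$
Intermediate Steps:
$a{\left(m,K \right)} = 72$ ($a{\left(m,K \right)} = 36 + 36 = 72$)
$\frac{1}{a{\left(-50,g \right)} + 1402} = \frac{1}{72 + 1402} = \frac{1}{1474}$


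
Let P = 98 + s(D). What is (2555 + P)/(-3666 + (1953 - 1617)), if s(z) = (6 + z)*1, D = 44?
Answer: -901/1110 ≈ -0.81171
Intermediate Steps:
s(z) = 6 + z
P = 148 (P = 98 + (6 + 44) = 98 + 50 = 148)
(2555 + P)/(-3666 + (1953 - 1617)) = (2555 + 148)/(-3666 + (1953 - 1617)) = 2703/(-3666 + 336) = 2703/(-3330) = 2703*(-1/3330) = -901/1110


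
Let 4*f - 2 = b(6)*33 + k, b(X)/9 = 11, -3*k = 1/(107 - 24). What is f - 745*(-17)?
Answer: 3357080/249 ≈ 13482.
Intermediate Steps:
k = -1/249 (k = -1/(3*(107 - 24)) = -⅓/83 = -⅓*1/83 = -1/249 ≈ -0.0040161)
b(X) = 99 (b(X) = 9*11 = 99)
f = 203495/249 (f = ½ + (99*33 - 1/249)/4 = ½ + (3267 - 1/249)/4 = ½ + (¼)*(813482/249) = ½ + 406741/498 = 203495/249 ≈ 817.25)
f - 745*(-17) = 203495/249 - 745*(-17) = 203495/249 + 12665 = 3357080/249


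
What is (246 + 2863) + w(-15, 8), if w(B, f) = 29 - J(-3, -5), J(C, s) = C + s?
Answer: 3146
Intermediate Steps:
w(B, f) = 37 (w(B, f) = 29 - (-3 - 5) = 29 - 1*(-8) = 29 + 8 = 37)
(246 + 2863) + w(-15, 8) = (246 + 2863) + 37 = 3109 + 37 = 3146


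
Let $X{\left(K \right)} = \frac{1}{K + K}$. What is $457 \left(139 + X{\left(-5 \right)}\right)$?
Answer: $\frac{634773}{10} \approx 63477.0$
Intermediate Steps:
$X{\left(K \right)} = \frac{1}{2 K}$
$457 \left(139 + X{\left(-5 \right)}\right) = 457 \left(139 + \frac{1}{2 \left(-5\right)}\right) = 457 \left(139 + \frac{1}{2} \left(- \frac{1}{5}\right)\right) = 457 \left(139 - \frac{1}{10}\right) = 457 \cdot \frac{1389}{10} = \frac{634773}{10}$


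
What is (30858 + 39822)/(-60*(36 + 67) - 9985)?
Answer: -14136/3233 ≈ -4.3724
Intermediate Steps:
(30858 + 39822)/(-60*(36 + 67) - 9985) = 70680/(-60*103 - 9985) = 70680/(-6180 - 9985) = 70680/(-16165) = 70680*(-1/16165) = -14136/3233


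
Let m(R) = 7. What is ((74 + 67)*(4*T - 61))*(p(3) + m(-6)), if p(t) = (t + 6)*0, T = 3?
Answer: -48363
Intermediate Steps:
p(t) = 0 (p(t) = (6 + t)*0 = 0)
((74 + 67)*(4*T - 61))*(p(3) + m(-6)) = ((74 + 67)*(4*3 - 61))*(0 + 7) = (141*(12 - 61))*7 = (141*(-49))*7 = -6909*7 = -48363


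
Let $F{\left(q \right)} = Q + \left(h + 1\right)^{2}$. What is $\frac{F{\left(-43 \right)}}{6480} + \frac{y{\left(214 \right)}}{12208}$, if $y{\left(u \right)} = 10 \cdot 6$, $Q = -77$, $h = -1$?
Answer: $- \frac{34451}{4944240} \approx -0.0069679$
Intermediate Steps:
$F{\left(q \right)} = -77$ ($F{\left(q \right)} = -77 + \left(-1 + 1\right)^{2} = -77 + 0^{2} = -77 + 0 = -77$)
$y{\left(u \right)} = 60$
$\frac{F{\left(-43 \right)}}{6480} + \frac{y{\left(214 \right)}}{12208} = - \frac{77}{6480} + \frac{60}{12208} = \left(-77\right) \frac{1}{6480} + 60 \cdot \frac{1}{12208} = - \frac{77}{6480} + \frac{15}{3052} = - \frac{34451}{4944240}$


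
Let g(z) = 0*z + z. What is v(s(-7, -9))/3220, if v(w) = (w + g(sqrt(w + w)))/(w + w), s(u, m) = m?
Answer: 1/6440 - I*sqrt(2)/19320 ≈ 0.00015528 - 7.32e-5*I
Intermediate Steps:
g(z) = z (g(z) = 0 + z = z)
v(w) = (w + sqrt(2)*sqrt(w))/(2*w) (v(w) = (w + sqrt(w + w))/(w + w) = (w + sqrt(2*w))/((2*w)) = (w + sqrt(2)*sqrt(w))*(1/(2*w)) = (w + sqrt(2)*sqrt(w))/(2*w))
v(s(-7, -9))/3220 = ((1/2)*(-9 + sqrt(2)*sqrt(-9))/(-9))/3220 = ((1/2)*(-1/9)*(-9 + sqrt(2)*(3*I)))*(1/3220) = ((1/2)*(-1/9)*(-9 + 3*I*sqrt(2)))*(1/3220) = (1/2 - I*sqrt(2)/6)*(1/3220) = 1/6440 - I*sqrt(2)/19320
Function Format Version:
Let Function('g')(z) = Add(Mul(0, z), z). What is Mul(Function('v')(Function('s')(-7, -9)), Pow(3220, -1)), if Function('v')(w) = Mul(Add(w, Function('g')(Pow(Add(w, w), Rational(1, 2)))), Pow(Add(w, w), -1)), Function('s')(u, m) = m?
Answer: Add(Rational(1, 6440), Mul(Rational(-1, 19320), I, Pow(2, Rational(1, 2)))) ≈ Add(0.00015528, Mul(-7.3200e-5, I))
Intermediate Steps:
Function('g')(z) = z (Function('g')(z) = Add(0, z) = z)
Function('v')(w) = Mul(Rational(1, 2), Pow(w, -1), Add(w, Mul(Pow(2, Rational(1, 2)), Pow(w, Rational(1, 2))))) (Function('v')(w) = Mul(Add(w, Pow(Add(w, w), Rational(1, 2))), Pow(Add(w, w), -1)) = Mul(Add(w, Pow(Mul(2, w), Rational(1, 2))), Pow(Mul(2, w), -1)) = Mul(Add(w, Mul(Pow(2, Rational(1, 2)), Pow(w, Rational(1, 2)))), Mul(Rational(1, 2), Pow(w, -1))) = Mul(Rational(1, 2), Pow(w, -1), Add(w, Mul(Pow(2, Rational(1, 2)), Pow(w, Rational(1, 2))))))
Mul(Function('v')(Function('s')(-7, -9)), Pow(3220, -1)) = Mul(Mul(Rational(1, 2), Pow(-9, -1), Add(-9, Mul(Pow(2, Rational(1, 2)), Pow(-9, Rational(1, 2))))), Pow(3220, -1)) = Mul(Mul(Rational(1, 2), Rational(-1, 9), Add(-9, Mul(Pow(2, Rational(1, 2)), Mul(3, I)))), Rational(1, 3220)) = Mul(Mul(Rational(1, 2), Rational(-1, 9), Add(-9, Mul(3, I, Pow(2, Rational(1, 2))))), Rational(1, 3220)) = Mul(Add(Rational(1, 2), Mul(Rational(-1, 6), I, Pow(2, Rational(1, 2)))), Rational(1, 3220)) = Add(Rational(1, 6440), Mul(Rational(-1, 19320), I, Pow(2, Rational(1, 2))))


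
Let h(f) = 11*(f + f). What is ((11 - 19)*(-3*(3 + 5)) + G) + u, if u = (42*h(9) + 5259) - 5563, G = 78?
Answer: 8282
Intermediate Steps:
h(f) = 22*f (h(f) = 11*(2*f) = 22*f)
u = 8012 (u = (42*(22*9) + 5259) - 5563 = (42*198 + 5259) - 5563 = (8316 + 5259) - 5563 = 13575 - 5563 = 8012)
((11 - 19)*(-3*(3 + 5)) + G) + u = ((11 - 19)*(-3*(3 + 5)) + 78) + 8012 = (-(-24)*8 + 78) + 8012 = (-8*(-24) + 78) + 8012 = (192 + 78) + 8012 = 270 + 8012 = 8282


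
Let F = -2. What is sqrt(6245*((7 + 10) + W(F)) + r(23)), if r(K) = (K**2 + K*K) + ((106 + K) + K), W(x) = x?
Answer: sqrt(94885) ≈ 308.03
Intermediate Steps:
r(K) = 106 + 2*K + 2*K**2 (r(K) = (K**2 + K**2) + (106 + 2*K) = 2*K**2 + (106 + 2*K) = 106 + 2*K + 2*K**2)
sqrt(6245*((7 + 10) + W(F)) + r(23)) = sqrt(6245*((7 + 10) - 2) + (106 + 2*23 + 2*23**2)) = sqrt(6245*(17 - 2) + (106 + 46 + 2*529)) = sqrt(6245*15 + (106 + 46 + 1058)) = sqrt(93675 + 1210) = sqrt(94885)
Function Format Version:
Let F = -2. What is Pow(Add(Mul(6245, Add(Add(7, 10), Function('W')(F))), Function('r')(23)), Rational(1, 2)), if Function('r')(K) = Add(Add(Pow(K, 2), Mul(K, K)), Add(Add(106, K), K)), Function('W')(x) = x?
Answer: Pow(94885, Rational(1, 2)) ≈ 308.03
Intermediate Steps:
Function('r')(K) = Add(106, Mul(2, K), Mul(2, Pow(K, 2))) (Function('r')(K) = Add(Add(Pow(K, 2), Pow(K, 2)), Add(106, Mul(2, K))) = Add(Mul(2, Pow(K, 2)), Add(106, Mul(2, K))) = Add(106, Mul(2, K), Mul(2, Pow(K, 2))))
Pow(Add(Mul(6245, Add(Add(7, 10), Function('W')(F))), Function('r')(23)), Rational(1, 2)) = Pow(Add(Mul(6245, Add(Add(7, 10), -2)), Add(106, Mul(2, 23), Mul(2, Pow(23, 2)))), Rational(1, 2)) = Pow(Add(Mul(6245, Add(17, -2)), Add(106, 46, Mul(2, 529))), Rational(1, 2)) = Pow(Add(Mul(6245, 15), Add(106, 46, 1058)), Rational(1, 2)) = Pow(Add(93675, 1210), Rational(1, 2)) = Pow(94885, Rational(1, 2))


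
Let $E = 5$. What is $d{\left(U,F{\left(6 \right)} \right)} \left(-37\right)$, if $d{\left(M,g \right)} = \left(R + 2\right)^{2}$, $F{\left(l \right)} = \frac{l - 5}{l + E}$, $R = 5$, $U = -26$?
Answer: $-1813$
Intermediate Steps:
$F{\left(l \right)} = \frac{-5 + l}{5 + l}$ ($F{\left(l \right)} = \frac{l - 5}{l + 5} = \frac{-5 + l}{5 + l}$)
$d{\left(M,g \right)} = 49$ ($d{\left(M,g \right)} = \left(5 + 2\right)^{2} = 7^{2} = 49$)
$d{\left(U,F{\left(6 \right)} \right)} \left(-37\right) = 49 \left(-37\right) = -1813$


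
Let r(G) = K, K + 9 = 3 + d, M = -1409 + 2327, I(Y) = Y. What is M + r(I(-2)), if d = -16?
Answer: 896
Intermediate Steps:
M = 918
K = -22 (K = -9 + (3 - 16) = -9 - 13 = -22)
r(G) = -22
M + r(I(-2)) = 918 - 22 = 896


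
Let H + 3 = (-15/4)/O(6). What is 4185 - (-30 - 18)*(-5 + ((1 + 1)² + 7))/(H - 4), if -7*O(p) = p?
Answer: 28527/7 ≈ 4075.3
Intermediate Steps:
O(p) = -p/7
H = 11/8 (H = -3 + (-15/4)/((-⅐*6)) = -3 + (-15*¼)/(-6/7) = -3 - 15/4*(-7/6) = -3 + 35/8 = 11/8 ≈ 1.3750)
4185 - (-30 - 18)*(-5 + ((1 + 1)² + 7))/(H - 4) = 4185 - (-30 - 18)*(-5 + ((1 + 1)² + 7))/(11/8 - 4) = 4185 - (-48)*(-5 + (2² + 7))/(-21/8) = 4185 - (-48)*(-5 + (4 + 7))*(-8/21) = 4185 - (-48)*(-5 + 11)*(-8/21) = 4185 - (-48)*6*(-8/21) = 4185 - (-48)*(-16)/7 = 4185 - 1*768/7 = 4185 - 768/7 = 28527/7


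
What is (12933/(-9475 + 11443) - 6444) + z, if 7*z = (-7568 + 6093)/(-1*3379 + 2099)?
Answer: -472958641/73472 ≈ -6437.3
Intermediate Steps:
z = 295/1792 (z = ((-7568 + 6093)/(-1*3379 + 2099))/7 = (-1475/(-3379 + 2099))/7 = (-1475/(-1280))/7 = (-1475*(-1/1280))/7 = (⅐)*(295/256) = 295/1792 ≈ 0.16462)
(12933/(-9475 + 11443) - 6444) + z = (12933/(-9475 + 11443) - 6444) + 295/1792 = (12933/1968 - 6444) + 295/1792 = (12933*(1/1968) - 6444) + 295/1792 = (4311/656 - 6444) + 295/1792 = -4222953/656 + 295/1792 = -472958641/73472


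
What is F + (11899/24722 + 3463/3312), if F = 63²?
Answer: 162551910295/40939632 ≈ 3970.5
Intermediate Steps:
F = 3969
F + (11899/24722 + 3463/3312) = 3969 + (11899/24722 + 3463/3312) = 3969 + 62510887/40939632 = 162551910295/40939632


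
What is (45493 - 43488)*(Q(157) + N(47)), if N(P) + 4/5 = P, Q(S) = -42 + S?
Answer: 323206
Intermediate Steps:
N(P) = -⅘ + P
(45493 - 43488)*(Q(157) + N(47)) = (45493 - 43488)*((-42 + 157) + (-⅘ + 47)) = 2005*(115 + 231/5) = 2005*(806/5) = 323206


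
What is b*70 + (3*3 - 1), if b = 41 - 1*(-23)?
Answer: 4488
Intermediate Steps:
b = 64 (b = 41 + 23 = 64)
b*70 + (3*3 - 1) = 64*70 + (3*3 - 1) = 4480 + (9 - 1) = 4480 + 8 = 4488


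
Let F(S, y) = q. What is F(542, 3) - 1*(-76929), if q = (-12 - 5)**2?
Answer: 77218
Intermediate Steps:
q = 289 (q = (-17)**2 = 289)
F(S, y) = 289
F(542, 3) - 1*(-76929) = 289 - 1*(-76929) = 289 + 76929 = 77218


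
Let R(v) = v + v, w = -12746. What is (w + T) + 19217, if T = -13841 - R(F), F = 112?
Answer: -7594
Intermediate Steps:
R(v) = 2*v
T = -14065 (T = -13841 - 2*112 = -13841 - 1*224 = -13841 - 224 = -14065)
(w + T) + 19217 = (-12746 - 14065) + 19217 = -26811 + 19217 = -7594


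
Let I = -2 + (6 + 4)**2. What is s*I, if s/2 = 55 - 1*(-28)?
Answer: 16268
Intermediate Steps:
I = 98 (I = -2 + 10**2 = -2 + 100 = 98)
s = 166 (s = 2*(55 - 1*(-28)) = 2*(55 + 28) = 2*83 = 166)
s*I = 166*98 = 16268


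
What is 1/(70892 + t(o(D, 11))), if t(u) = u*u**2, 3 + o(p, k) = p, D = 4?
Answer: 1/70893 ≈ 1.4106e-5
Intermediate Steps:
o(p, k) = -3 + p
t(u) = u**3
1/(70892 + t(o(D, 11))) = 1/(70892 + (-3 + 4)**3) = 1/(70892 + 1**3) = 1/(70892 + 1) = 1/70893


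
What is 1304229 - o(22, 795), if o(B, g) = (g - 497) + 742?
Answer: 1303189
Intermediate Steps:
o(B, g) = 245 + g (o(B, g) = (-497 + g) + 742 = 245 + g)
1304229 - o(22, 795) = 1304229 - (245 + 795) = 1304229 - 1*1040 = 1304229 - 1040 = 1303189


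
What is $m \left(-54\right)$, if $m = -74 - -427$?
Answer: $-19062$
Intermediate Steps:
$m = 353$ ($m = -74 + 427 = 353$)
$m \left(-54\right) = 353 \left(-54\right) = -19062$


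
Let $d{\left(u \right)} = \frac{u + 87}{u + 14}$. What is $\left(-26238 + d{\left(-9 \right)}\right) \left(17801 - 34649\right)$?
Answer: $\frac{2208974976}{5} \approx 4.418 \cdot 10^{8}$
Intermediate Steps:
$d{\left(u \right)} = \frac{87 + u}{14 + u}$
$\left(-26238 + d{\left(-9 \right)}\right) \left(17801 - 34649\right) = \left(-26238 + \frac{87 - 9}{14 - 9}\right) \left(17801 - 34649\right) = \left(-26238 + \frac{1}{5} \cdot 78\right) \left(-16848\right) = \left(-26238 + \frac{78}{5}\right) \left(-16848\right) = \left(- \frac{131112}{5}\right) \left(-16848\right) = \frac{2208974976}{5}$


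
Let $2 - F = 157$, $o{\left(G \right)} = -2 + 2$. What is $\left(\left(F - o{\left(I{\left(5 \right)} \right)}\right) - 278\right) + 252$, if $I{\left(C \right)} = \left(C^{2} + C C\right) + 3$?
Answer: $-181$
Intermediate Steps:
$I{\left(C \right)} = 3 + 2 C^{2}$ ($I{\left(C \right)} = \left(C^{2} + C^{2}\right) + 3 = 2 C^{2} + 3 = 3 + 2 C^{2}$)
$o{\left(G \right)} = 0$
$F = -155$ ($F = 2 - 157 = -155$)
$\left(\left(F - o{\left(I{\left(5 \right)} \right)}\right) - 278\right) + 252 = \left(\left(-155 - 0\right) - 278\right) + 252 = \left(\left(-155 + 0\right) - 278\right) + 252 = \left(-155 - 278\right) + 252 = -433 + 252 = -181$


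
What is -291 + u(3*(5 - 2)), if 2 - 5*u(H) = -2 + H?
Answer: -292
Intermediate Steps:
u(H) = ⅘ - H/5 (u(H) = ⅖ - (-2 + H)/5 = ⅖ + (⅖ - H/5) = ⅘ - H/5)
-291 + u(3*(5 - 2)) = -291 + (⅘ - 3*(5 - 2)/5) = -291 + (⅘ - 3*3/5) = -291 + (⅘ - ⅕*9) = -291 + (⅘ - 9/5) = -291 - 1 = -292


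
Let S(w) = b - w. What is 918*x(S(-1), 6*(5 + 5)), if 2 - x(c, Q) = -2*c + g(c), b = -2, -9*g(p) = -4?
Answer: -408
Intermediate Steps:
g(p) = 4/9 (g(p) = -⅑*(-4) = 4/9)
S(w) = -2 - w
x(c, Q) = 14/9 + 2*c (x(c, Q) = 2 - (-2*c + 4/9) = 2 - (4/9 - 2*c) = 2 + (-4/9 + 2*c) = 14/9 + 2*c)
918*x(S(-1), 6*(5 + 5)) = 918*(14/9 + 2*(-2 - 1*(-1))) = 918*(14/9 + 2*(-2 + 1)) = 918*(14/9 + 2*(-1)) = 918*(14/9 - 2) = 918*(-4/9) = -408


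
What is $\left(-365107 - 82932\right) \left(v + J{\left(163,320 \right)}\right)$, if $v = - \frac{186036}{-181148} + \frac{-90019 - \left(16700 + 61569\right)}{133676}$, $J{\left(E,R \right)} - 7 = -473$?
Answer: $\frac{13745388174989363}{65802011} \approx 2.0889 \cdot 10^{8}$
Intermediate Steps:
$J{\left(E,R \right)} = -466$ ($J{\left(E,R \right)} = 7 - 473 = -466$)
$v = - \frac{15262191}{65802011}$ ($v = \left(-186036\right) \left(- \frac{1}{181148}\right) + \left(-90019 - 78269\right) \frac{1}{133676} = \frac{46509}{45287} + \left(-90019 - 78269\right) \frac{1}{133676} = \frac{46509}{45287} - \frac{42072}{33419} = - \frac{15262191}{65802011} \approx -0.23194$)
$\left(-365107 - 82932\right) \left(v + J{\left(163,320 \right)}\right) = \left(-365107 - 82932\right) \left(- \frac{15262191}{65802011} - 466\right) = \left(-448039\right) \left(- \frac{30678999317}{65802011}\right) = \frac{13745388174989363}{65802011}$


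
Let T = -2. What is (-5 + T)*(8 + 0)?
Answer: -56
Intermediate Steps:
(-5 + T)*(8 + 0) = (-5 - 2)*(8 + 0) = -7*8 = -56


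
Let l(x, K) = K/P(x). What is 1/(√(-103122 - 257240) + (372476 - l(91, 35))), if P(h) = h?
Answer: 62948379/23446797106667 - 169*I*√360362/23446797106667 ≈ 2.6847e-6 - 4.3269e-9*I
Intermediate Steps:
l(x, K) = K/x
1/(√(-103122 - 257240) + (372476 - l(91, 35))) = 1/(√(-103122 - 257240) + (372476 - 35/91)) = 1/(√(-360362) + (372476 - 35/91)) = 1/(I*√360362 + (372476 - 1*5/13)) = 1/(I*√360362 + (372476 - 5/13)) = 1/(I*√360362 + 4842183/13) = 1/(4842183/13 + I*√360362)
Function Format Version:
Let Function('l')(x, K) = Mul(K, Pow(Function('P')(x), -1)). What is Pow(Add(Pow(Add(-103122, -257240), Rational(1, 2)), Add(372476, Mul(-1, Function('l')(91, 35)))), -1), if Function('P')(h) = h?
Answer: Add(Rational(62948379, 23446797106667), Mul(Rational(-169, 23446797106667), I, Pow(360362, Rational(1, 2)))) ≈ Add(2.6847e-6, Mul(-4.3269e-9, I))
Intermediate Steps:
Function('l')(x, K) = Mul(K, Pow(x, -1))
Pow(Add(Pow(Add(-103122, -257240), Rational(1, 2)), Add(372476, Mul(-1, Function('l')(91, 35)))), -1) = Pow(Add(Pow(Add(-103122, -257240), Rational(1, 2)), Add(372476, Mul(-1, Mul(35, Pow(91, -1))))), -1) = Pow(Add(Pow(-360362, Rational(1, 2)), Add(372476, Mul(-1, Mul(35, Rational(1, 91))))), -1) = Pow(Add(Mul(I, Pow(360362, Rational(1, 2))), Add(372476, Mul(-1, Rational(5, 13)))), -1) = Pow(Add(Mul(I, Pow(360362, Rational(1, 2))), Add(372476, Rational(-5, 13))), -1) = Pow(Add(Mul(I, Pow(360362, Rational(1, 2))), Rational(4842183, 13)), -1) = Pow(Add(Rational(4842183, 13), Mul(I, Pow(360362, Rational(1, 2)))), -1)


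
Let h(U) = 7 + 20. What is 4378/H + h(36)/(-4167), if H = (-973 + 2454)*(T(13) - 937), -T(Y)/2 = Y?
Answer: -6305623/660331989 ≈ -0.0095492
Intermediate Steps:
T(Y) = -2*Y
h(U) = 27
H = -1426203 (H = (-973 + 2454)*(-2*13 - 937) = 1481*(-26 - 937) = 1481*(-963) = -1426203)
4378/H + h(36)/(-4167) = 4378/(-1426203) + 27/(-4167) = 4378*(-1/1426203) + 27*(-1/4167) = -4378/1426203 - 3/463 = -6305623/660331989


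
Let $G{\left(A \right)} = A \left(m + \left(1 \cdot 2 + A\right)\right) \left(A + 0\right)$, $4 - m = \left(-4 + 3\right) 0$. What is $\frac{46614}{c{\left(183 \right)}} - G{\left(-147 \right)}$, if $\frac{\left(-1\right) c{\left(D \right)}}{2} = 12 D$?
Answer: $\frac{2230300339}{732} \approx 3.0469 \cdot 10^{6}$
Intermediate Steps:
$c{\left(D \right)} = - 24 D$ ($c{\left(D \right)} = - 2 \cdot 12 D = - 24 D$)
$m = 4$ ($m = 4 - \left(-4 + 3\right) 0 = 4 - \left(-1\right) 0 = 4 - 0 = 4 + 0 = 4$)
$G{\left(A \right)} = A^{2} \left(6 + A\right)$ ($G{\left(A \right)} = A \left(4 + \left(1 \cdot 2 + A\right)\right) \left(A + 0\right) = A \left(4 + \left(2 + A\right)\right) A = A \left(6 + A\right) A = A A \left(6 + A\right) = A^{2} \left(6 + A\right)$)
$\frac{46614}{c{\left(183 \right)}} - G{\left(-147 \right)} = \frac{46614}{\left(-24\right) 183} - \left(-147\right)^{2} \left(6 - 147\right) = \frac{46614}{-4392} - 21609 \left(-141\right) = 46614 \left(- \frac{1}{4392}\right) - -3046869 = - \frac{7769}{732} + 3046869 = \frac{2230300339}{732}$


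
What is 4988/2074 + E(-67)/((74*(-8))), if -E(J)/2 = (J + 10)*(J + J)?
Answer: 4329415/153476 ≈ 28.209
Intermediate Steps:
E(J) = -4*J*(10 + J) (E(J) = -2*(J + 10)*(J + J) = -2*(10 + J)*2*J = -4*J*(10 + J))
4988/2074 + E(-67)/((74*(-8))) = 4988/2074 + (-4*(-67)*(10 - 67))/((74*(-8))) = 4988*(1/2074) - 4*(-67)*(-57)/(-592) = 2494/1037 - 15276*(-1/592) = 2494/1037 + 3819/148 = 4329415/153476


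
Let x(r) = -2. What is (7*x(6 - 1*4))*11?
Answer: -154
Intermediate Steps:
(7*x(6 - 1*4))*11 = (7*(-2))*11 = -14*11 = -154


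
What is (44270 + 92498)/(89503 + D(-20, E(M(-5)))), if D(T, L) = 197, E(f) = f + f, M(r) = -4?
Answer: 34192/22425 ≈ 1.5247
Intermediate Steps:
E(f) = 2*f
(44270 + 92498)/(89503 + D(-20, E(M(-5)))) = (44270 + 92498)/(89503 + 197) = 136768/89700 = 136768*(1/89700) = 34192/22425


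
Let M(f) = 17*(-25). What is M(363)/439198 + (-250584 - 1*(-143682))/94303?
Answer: -46991223371/41417688994 ≈ -1.1346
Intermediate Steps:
M(f) = -425
M(363)/439198 + (-250584 - 1*(-143682))/94303 = -425/439198 + (-250584 - 1*(-143682))/94303 = -425*1/439198 + (-250584 + 143682)*(1/94303) = -425/439198 - 106902*1/94303 = -425/439198 - 106902/94303 = -46991223371/41417688994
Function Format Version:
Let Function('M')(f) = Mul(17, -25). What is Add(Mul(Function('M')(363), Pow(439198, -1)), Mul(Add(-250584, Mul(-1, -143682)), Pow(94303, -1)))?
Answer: Rational(-46991223371, 41417688994) ≈ -1.1346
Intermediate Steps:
Function('M')(f) = -425
Add(Mul(Function('M')(363), Pow(439198, -1)), Mul(Add(-250584, Mul(-1, -143682)), Pow(94303, -1))) = Add(Mul(-425, Pow(439198, -1)), Mul(Add(-250584, Mul(-1, -143682)), Pow(94303, -1))) = Add(Mul(-425, Rational(1, 439198)), Mul(Add(-250584, 143682), Rational(1, 94303))) = Add(Rational(-425, 439198), Mul(-106902, Rational(1, 94303))) = Add(Rational(-425, 439198), Rational(-106902, 94303)) = Rational(-46991223371, 41417688994)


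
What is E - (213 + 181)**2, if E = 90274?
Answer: -64962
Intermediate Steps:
E - (213 + 181)**2 = 90274 - (213 + 181)**2 = 90274 - 1*394**2 = 90274 - 1*155236 = 90274 - 155236 = -64962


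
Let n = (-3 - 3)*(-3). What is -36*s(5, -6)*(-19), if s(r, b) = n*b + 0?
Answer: -73872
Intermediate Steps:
n = 18 (n = -6*(-3) = 18)
s(r, b) = 18*b (s(r, b) = 18*b + 0 = 18*b)
-36*s(5, -6)*(-19) = -648*(-6)*(-19) = -36*(-108)*(-19) = 3888*(-19) = -73872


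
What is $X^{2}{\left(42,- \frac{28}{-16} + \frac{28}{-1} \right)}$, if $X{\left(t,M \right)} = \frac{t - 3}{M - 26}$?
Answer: $\frac{24336}{43681} \approx 0.55713$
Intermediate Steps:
$X{\left(t,M \right)} = \frac{-3 + t}{-26 + M}$
$X^{2}{\left(42,- \frac{28}{-16} + \frac{28}{-1} \right)} = \left(\frac{-3 + 42}{-26 + \left(- \frac{28}{-16} + \frac{28}{-1}\right)}\right)^{2} = \left(\frac{1}{-26 + \left(\left(-28\right) \left(- \frac{1}{16}\right) + 28 \left(-1\right)\right)} 39\right)^{2} = \left(\frac{1}{-26 + \left(\frac{7}{4} - 28\right)} 39\right)^{2} = \left(\frac{1}{-26 - \frac{105}{4}} \cdot 39\right)^{2} = \left(\frac{1}{- \frac{209}{4}} \cdot 39\right)^{2} = \left(\left(- \frac{4}{209}\right) 39\right)^{2} = \left(- \frac{156}{209}\right)^{2} = \frac{24336}{43681}$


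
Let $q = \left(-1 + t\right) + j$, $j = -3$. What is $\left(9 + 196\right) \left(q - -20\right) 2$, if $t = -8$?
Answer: $3280$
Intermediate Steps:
$q = -12$ ($q = \left(-1 - 8\right) - 3 = -9 - 3 = -12$)
$\left(9 + 196\right) \left(q - -20\right) 2 = \left(9 + 196\right) \left(-12 - -20\right) 2 = 205 \left(-12 + 20\right) 2 = 205 \cdot 8 \cdot 2 = 205 \cdot 16 = 3280$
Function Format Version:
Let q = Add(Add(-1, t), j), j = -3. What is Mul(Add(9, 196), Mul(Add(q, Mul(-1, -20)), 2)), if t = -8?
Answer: 3280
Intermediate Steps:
q = -12 (q = Add(Add(-1, -8), -3) = Add(-9, -3) = -12)
Mul(Add(9, 196), Mul(Add(q, Mul(-1, -20)), 2)) = Mul(Add(9, 196), Mul(Add(-12, Mul(-1, -20)), 2)) = Mul(205, Mul(Add(-12, 20), 2)) = Mul(205, Mul(8, 2)) = Mul(205, 16) = 3280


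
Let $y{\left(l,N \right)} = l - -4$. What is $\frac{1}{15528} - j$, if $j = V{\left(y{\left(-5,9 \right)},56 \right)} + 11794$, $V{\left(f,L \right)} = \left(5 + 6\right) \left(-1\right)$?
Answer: $- \frac{182966423}{15528} \approx -11783.0$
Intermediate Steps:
$y{\left(l,N \right)} = 4 + l$ ($y{\left(l,N \right)} = l + 4 = 4 + l$)
$V{\left(f,L \right)} = -11$ ($V{\left(f,L \right)} = 11 \left(-1\right) = -11$)
$j = 11783$ ($j = -11 + 11794 = 11783$)
$\frac{1}{15528} - j = \frac{1}{15528} - 11783 = - \frac{182966423}{15528}$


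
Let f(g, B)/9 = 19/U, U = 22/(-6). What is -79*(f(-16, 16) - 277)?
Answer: 281240/11 ≈ 25567.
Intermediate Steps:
U = -11/3 (U = 22*(-1/6) = -11/3 ≈ -3.6667)
f(g, B) = -513/11 (f(g, B) = 9*(19/(-11/3)) = 9*(19*(-3/11)) = 9*(-57/11) = -513/11)
-79*(f(-16, 16) - 277) = -79*(-513/11 - 277) = -79*(-3560/11) = 281240/11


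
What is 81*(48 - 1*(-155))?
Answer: 16443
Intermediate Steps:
81*(48 - 1*(-155)) = 81*(48 + 155) = 81*203 = 16443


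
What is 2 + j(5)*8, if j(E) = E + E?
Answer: 82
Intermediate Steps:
j(E) = 2*E
2 + j(5)*8 = 2 + (2*5)*8 = 2 + 10*8 = 2 + 80 = 82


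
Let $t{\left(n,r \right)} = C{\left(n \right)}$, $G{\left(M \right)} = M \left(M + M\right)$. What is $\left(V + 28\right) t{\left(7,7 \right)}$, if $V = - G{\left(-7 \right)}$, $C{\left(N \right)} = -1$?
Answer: $70$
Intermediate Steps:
$G{\left(M \right)} = 2 M^{2}$ ($G{\left(M \right)} = M 2 M = 2 M^{2}$)
$t{\left(n,r \right)} = -1$
$V = -98$ ($V = - 2 \left(-7\right)^{2} = - 2 \cdot 49 = \left(-1\right) 98 = -98$)
$\left(V + 28\right) t{\left(7,7 \right)} = \left(-98 + 28\right) \left(-1\right) = \left(-70\right) \left(-1\right) = 70$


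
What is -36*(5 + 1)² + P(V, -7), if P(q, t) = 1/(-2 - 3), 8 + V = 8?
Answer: -6481/5 ≈ -1296.2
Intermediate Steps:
V = 0 (V = -8 + 8 = 0)
P(q, t) = -⅕ (P(q, t) = 1/(-5) = -⅕)
-36*(5 + 1)² + P(V, -7) = -36*(5 + 1)² - ⅕ = -36*6² - ⅕ = -36*36 - ⅕ = -1296 - ⅕ = -6481/5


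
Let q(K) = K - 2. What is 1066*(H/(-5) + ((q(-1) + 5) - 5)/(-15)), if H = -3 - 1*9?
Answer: 13858/5 ≈ 2771.6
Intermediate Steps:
q(K) = -2 + K
H = -12 (H = -3 - 9 = -12)
1066*(H/(-5) + ((q(-1) + 5) - 5)/(-15)) = 1066*(-12/(-5) + (((-2 - 1) + 5) - 5)/(-15)) = 1066*(-12*(-⅕) + ((-3 + 5) - 5)*(-1/15)) = 1066*(12/5 + (2 - 5)*(-1/15)) = 1066*(12/5 - 3*(-1/15)) = 1066*(12/5 + ⅕) = 1066*(13/5) = 13858/5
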